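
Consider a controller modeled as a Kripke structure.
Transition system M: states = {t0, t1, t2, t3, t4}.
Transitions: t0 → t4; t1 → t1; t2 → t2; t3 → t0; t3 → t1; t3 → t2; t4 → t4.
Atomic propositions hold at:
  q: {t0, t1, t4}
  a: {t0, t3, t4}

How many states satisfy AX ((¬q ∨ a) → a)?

3

Sat(¬q) = {t2, t3}
Sat(¬q ∨ a) = {t0, t2, t3, t4}
Sat((¬q ∨ a) → a) = {t0, t1, t3, t4}
Sat(AX ((¬q ∨ a) → a)) = {s : every successor in {t0, t1, t3, t4}} = {t0, t1, t4}
|Sat(AX ((¬q ∨ a) → a))| = |{t0, t1, t4}| = 3.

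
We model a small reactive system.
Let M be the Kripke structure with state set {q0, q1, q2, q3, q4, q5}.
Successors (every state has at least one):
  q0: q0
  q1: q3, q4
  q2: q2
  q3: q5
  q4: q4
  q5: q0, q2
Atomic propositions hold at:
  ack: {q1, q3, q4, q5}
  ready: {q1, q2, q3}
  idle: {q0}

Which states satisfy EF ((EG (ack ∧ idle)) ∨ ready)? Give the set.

Sat(ack ∧ idle) = ∅
EG (ack ∧ idle): greatest fixpoint, start Z0 = ∅, keep only states in Sat with some successor in Z. Already a fixed point.
Sat(EG (ack ∧ idle)) = ∅
Sat((EG (ack ∧ idle)) ∨ ready) = {q1, q2, q3}
EF ((EG (ack ∧ idle)) ∨ ready): least fixpoint, start Z0 = {q1, q2, q3}, add states with some successor in Z. Z1 = {q1, q2, q3, q5}; fixed.
Sat(EF ((EG (ack ∧ idle)) ∨ ready)) = {q1, q2, q3, q5}

{q1, q2, q3, q5}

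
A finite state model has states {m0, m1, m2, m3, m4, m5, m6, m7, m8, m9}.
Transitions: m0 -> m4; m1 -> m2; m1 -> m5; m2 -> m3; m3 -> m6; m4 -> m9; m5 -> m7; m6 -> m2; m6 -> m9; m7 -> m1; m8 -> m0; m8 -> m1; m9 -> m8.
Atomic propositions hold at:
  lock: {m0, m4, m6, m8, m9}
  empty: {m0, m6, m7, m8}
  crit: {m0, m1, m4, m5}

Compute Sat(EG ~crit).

{m2, m3, m6}

Sat(~crit) = {m2, m3, m6, m7, m8, m9}
EG ~crit: greatest fixpoint, start Z0 = {m2, m3, m6, m7, m8, m9}, keep only states in Sat with some successor in Z. Z1 = {m2, m3, m6, m9}; Z2 = {m2, m3, m6}; fixed.
Sat(EG ~crit) = {m2, m3, m6}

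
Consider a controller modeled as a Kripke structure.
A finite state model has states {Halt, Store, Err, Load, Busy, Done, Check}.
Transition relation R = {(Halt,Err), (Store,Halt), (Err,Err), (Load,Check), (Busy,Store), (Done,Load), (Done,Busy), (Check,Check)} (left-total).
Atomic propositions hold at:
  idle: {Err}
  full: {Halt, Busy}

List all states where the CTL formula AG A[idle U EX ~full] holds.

Sat(~full) = {Store, Err, Load, Done, Check}
Sat(EX ~full) = {s : some successor in {Store, Err, Load, Done, Check}} = {Halt, Err, Load, Busy, Done, Check}
A[idle U EX ~full]: least fixpoint, start Z0 = Sat(EX ~full) = {Halt, Err, Load, Busy, Done, Check}, add states in Sat(idle) with every successor in Z. Already a fixed point.
Sat(A[idle U EX ~full]) = {Halt, Err, Load, Busy, Done, Check}
AG A[idle U EX ~full]: greatest fixpoint, start Z0 = {Halt, Err, Load, Busy, Done, Check}, keep only states in Sat with every successor in Z. Z1 = {Halt, Err, Load, Done, Check}; Z2 = {Halt, Err, Load, Check}; fixed.
Sat(AG A[idle U EX ~full]) = {Halt, Err, Load, Check}

{Halt, Err, Load, Check}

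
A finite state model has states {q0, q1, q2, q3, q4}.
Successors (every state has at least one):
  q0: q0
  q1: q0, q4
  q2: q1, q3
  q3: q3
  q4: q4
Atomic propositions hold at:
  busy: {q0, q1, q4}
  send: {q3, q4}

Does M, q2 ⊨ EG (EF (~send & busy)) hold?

Sat(~send) = {q0, q1, q2}
Sat(~send & busy) = {q0, q1}
EF (~send & busy): least fixpoint, start Z0 = {q0, q1}, add states with some successor in Z. Z1 = {q0, q1, q2}; fixed.
Sat(EF (~send & busy)) = {q0, q1, q2}
EG (EF (~send & busy)): greatest fixpoint, start Z0 = {q0, q1, q2}, keep only states in Sat with some successor in Z. Already a fixed point.
Sat(EG (EF (~send & busy))) = {q0, q1, q2}
q2 ∈ Sat(EG (EF (~send & busy))) = {q0, q1, q2}, so the formula holds at q2.

Yes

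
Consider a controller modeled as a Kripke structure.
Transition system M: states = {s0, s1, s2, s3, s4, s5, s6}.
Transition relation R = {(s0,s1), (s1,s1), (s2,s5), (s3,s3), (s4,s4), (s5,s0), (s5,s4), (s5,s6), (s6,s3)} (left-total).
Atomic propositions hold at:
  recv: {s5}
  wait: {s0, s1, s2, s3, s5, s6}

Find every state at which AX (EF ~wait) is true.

{s2, s4}

Sat(~wait) = {s4}
EF ~wait: least fixpoint, start Z0 = {s4}, add states with some successor in Z. Z1 = {s4, s5}; Z2 = {s2, s4, s5}; fixed.
Sat(EF ~wait) = {s2, s4, s5}
Sat(AX (EF ~wait)) = {s : every successor in {s2, s4, s5}} = {s2, s4}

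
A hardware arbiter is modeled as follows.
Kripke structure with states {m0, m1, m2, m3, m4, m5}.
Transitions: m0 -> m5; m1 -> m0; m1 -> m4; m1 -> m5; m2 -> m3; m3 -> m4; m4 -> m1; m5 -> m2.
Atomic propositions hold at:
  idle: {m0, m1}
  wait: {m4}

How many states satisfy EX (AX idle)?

Sat(AX idle) = {s : every successor in {m0, m1}} = {m4}
Sat(EX (AX idle)) = {s : some successor in {m4}} = {m1, m3}
|Sat(EX (AX idle))| = |{m1, m3}| = 2.

2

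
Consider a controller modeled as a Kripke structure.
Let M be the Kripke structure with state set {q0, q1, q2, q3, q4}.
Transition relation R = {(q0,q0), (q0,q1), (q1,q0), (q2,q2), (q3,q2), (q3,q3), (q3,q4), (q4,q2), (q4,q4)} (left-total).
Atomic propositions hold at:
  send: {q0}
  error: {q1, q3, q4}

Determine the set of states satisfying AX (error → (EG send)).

{q1, q2}

EG send: greatest fixpoint, start Z0 = {q0}, keep only states in Sat with some successor in Z. Already a fixed point.
Sat(EG send) = {q0}
Sat(error → (EG send)) = {q0, q2}
Sat(AX (error → (EG send))) = {s : every successor in {q0, q2}} = {q1, q2}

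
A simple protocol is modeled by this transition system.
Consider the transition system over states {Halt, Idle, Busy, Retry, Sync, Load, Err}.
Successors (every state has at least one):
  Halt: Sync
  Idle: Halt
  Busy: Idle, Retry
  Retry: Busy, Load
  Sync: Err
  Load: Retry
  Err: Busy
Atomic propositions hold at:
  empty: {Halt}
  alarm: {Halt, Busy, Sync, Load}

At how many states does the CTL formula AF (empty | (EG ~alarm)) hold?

2

Sat(~alarm) = {Idle, Retry, Err}
EG ~alarm: greatest fixpoint, start Z0 = {Idle, Retry, Err}, keep only states in Sat with some successor in Z. Z1 = ∅; fixed.
Sat(EG ~alarm) = ∅
Sat(empty | (EG ~alarm)) = {Halt}
AF (empty | (EG ~alarm)): least fixpoint, start Z0 = {Halt}, add states with every successor in Z. Z1 = {Halt, Idle}; fixed.
Sat(AF (empty | (EG ~alarm))) = {Halt, Idle}
|Sat(AF (empty | (EG ~alarm)))| = |{Halt, Idle}| = 2.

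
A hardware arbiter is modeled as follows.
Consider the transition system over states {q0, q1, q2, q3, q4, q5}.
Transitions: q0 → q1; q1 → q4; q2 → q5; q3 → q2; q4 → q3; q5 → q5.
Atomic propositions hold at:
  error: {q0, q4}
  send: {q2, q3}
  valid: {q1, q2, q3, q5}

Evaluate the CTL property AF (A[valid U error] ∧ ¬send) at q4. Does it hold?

A[valid U error]: least fixpoint, start Z0 = Sat(error) = {q0, q4}, add states in Sat(valid) with every successor in Z. Z1 = {q0, q1, q4}; fixed.
Sat(A[valid U error]) = {q0, q1, q4}
Sat(¬send) = {q0, q1, q4, q5}
Sat(A[valid U error] ∧ ¬send) = {q0, q1, q4}
AF (A[valid U error] ∧ ¬send): least fixpoint, start Z0 = {q0, q1, q4}, add states with every successor in Z. Already a fixed point.
Sat(AF (A[valid U error] ∧ ¬send)) = {q0, q1, q4}
q4 ∈ Sat(AF (A[valid U error] ∧ ¬send)) = {q0, q1, q4}, so the formula holds at q4.

Yes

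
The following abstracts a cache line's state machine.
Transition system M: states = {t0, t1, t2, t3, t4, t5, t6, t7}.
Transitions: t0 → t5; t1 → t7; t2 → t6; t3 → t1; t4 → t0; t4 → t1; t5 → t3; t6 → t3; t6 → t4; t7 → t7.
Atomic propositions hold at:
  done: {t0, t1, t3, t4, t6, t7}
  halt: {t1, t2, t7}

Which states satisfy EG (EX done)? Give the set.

Sat(EX done) = {s : some successor in {t0, t1, t3, t4, t6, t7}} = {t1, t2, t3, t4, t5, t6, t7}
EG (EX done): greatest fixpoint, start Z0 = {t1, t2, t3, t4, t5, t6, t7}, keep only states in Sat with some successor in Z. Already a fixed point.
Sat(EG (EX done)) = {t1, t2, t3, t4, t5, t6, t7}

{t1, t2, t3, t4, t5, t6, t7}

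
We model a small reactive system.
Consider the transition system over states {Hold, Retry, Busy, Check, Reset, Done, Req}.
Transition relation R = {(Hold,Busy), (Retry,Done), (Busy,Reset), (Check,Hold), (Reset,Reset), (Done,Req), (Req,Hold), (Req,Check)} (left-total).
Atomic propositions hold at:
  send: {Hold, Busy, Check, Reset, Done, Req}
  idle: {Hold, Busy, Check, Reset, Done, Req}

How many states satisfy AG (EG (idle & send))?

6

Sat(idle & send) = {Hold, Busy, Check, Reset, Done, Req}
EG (idle & send): greatest fixpoint, start Z0 = {Hold, Busy, Check, Reset, Done, Req}, keep only states in Sat with some successor in Z. Already a fixed point.
Sat(EG (idle & send)) = {Hold, Busy, Check, Reset, Done, Req}
AG (EG (idle & send)): greatest fixpoint, start Z0 = {Hold, Busy, Check, Reset, Done, Req}, keep only states in Sat with every successor in Z. Already a fixed point.
Sat(AG (EG (idle & send))) = {Hold, Busy, Check, Reset, Done, Req}
|Sat(AG (EG (idle & send)))| = |{Hold, Busy, Check, Reset, Done, Req}| = 6.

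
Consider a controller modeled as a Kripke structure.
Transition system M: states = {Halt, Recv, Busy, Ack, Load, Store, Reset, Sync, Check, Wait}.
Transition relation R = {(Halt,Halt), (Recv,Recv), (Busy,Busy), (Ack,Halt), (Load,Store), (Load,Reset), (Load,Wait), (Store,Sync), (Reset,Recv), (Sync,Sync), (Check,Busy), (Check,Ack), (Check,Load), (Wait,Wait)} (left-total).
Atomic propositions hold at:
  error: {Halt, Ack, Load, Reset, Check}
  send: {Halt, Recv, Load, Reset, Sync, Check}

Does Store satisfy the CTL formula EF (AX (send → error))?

Sat(send → error) = {Halt, Busy, Ack, Load, Store, Reset, Check, Wait}
Sat(AX (send → error)) = {s : every successor in {Halt, Busy, Ack, Load, Store, Reset, Check, Wait}} = {Halt, Busy, Ack, Load, Check, Wait}
EF (AX (send → error)): least fixpoint, start Z0 = {Halt, Busy, Ack, Load, Check, Wait}, add states with some successor in Z. Already a fixed point.
Sat(EF (AX (send → error))) = {Halt, Busy, Ack, Load, Check, Wait}
Store ∉ Sat(EF (AX (send → error))) = {Halt, Busy, Ack, Load, Check, Wait}, so the formula does not hold at Store.

No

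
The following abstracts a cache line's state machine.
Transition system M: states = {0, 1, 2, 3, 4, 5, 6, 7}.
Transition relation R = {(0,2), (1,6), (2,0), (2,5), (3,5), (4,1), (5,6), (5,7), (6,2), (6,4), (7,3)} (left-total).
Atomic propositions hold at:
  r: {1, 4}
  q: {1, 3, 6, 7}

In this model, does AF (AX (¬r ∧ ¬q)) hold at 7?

Sat(¬r) = {0, 2, 3, 5, 6, 7}
Sat(¬q) = {0, 2, 4, 5}
Sat(¬r ∧ ¬q) = {0, 2, 5}
Sat(AX (¬r ∧ ¬q)) = {s : every successor in {0, 2, 5}} = {0, 2, 3}
AF (AX (¬r ∧ ¬q)): least fixpoint, start Z0 = {0, 2, 3}, add states with every successor in Z. Z1 = {0, 2, 3, 7}; fixed.
Sat(AF (AX (¬r ∧ ¬q))) = {0, 2, 3, 7}
7 ∈ Sat(AF (AX (¬r ∧ ¬q))) = {0, 2, 3, 7}, so the formula holds at 7.

Yes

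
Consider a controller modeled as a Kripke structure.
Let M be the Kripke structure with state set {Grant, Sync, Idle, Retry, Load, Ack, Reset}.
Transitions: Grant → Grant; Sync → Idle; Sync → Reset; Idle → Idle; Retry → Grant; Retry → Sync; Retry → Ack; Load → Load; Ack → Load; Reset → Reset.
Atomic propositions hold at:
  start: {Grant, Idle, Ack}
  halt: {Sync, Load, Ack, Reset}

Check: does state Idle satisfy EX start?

Yes

Sat(EX start) = {s : some successor in {Grant, Idle, Ack}} = {Grant, Sync, Idle, Retry}
Idle ∈ Sat(EX start) = {Grant, Sync, Idle, Retry}, so the formula holds at Idle.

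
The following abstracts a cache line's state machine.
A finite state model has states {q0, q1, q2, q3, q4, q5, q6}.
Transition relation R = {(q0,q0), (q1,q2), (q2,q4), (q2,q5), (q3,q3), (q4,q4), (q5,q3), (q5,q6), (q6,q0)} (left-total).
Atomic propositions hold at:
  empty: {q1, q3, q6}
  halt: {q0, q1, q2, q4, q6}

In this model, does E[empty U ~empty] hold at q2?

Yes

Sat(~empty) = {q0, q2, q4, q5}
E[empty U ~empty]: least fixpoint, start Z0 = Sat(~empty) = {q0, q2, q4, q5}, add states in Sat(empty) with some successor in Z. Z1 = {q0, q1, q2, q4, q5, q6}; fixed.
Sat(E[empty U ~empty]) = {q0, q1, q2, q4, q5, q6}
q2 ∈ Sat(E[empty U ~empty]) = {q0, q1, q2, q4, q5, q6}, so the formula holds at q2.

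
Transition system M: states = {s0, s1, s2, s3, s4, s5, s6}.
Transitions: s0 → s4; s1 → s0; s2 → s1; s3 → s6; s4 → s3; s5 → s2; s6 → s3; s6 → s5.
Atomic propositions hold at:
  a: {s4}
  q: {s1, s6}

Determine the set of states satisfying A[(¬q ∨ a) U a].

Sat(¬q) = {s0, s2, s3, s4, s5}
Sat(¬q ∨ a) = {s0, s2, s3, s4, s5}
A[(¬q ∨ a) U a]: least fixpoint, start Z0 = Sat(a) = {s4}, add states in Sat(¬q ∨ a) with every successor in Z. Z1 = {s0, s4}; fixed.
Sat(A[(¬q ∨ a) U a]) = {s0, s4}

{s0, s4}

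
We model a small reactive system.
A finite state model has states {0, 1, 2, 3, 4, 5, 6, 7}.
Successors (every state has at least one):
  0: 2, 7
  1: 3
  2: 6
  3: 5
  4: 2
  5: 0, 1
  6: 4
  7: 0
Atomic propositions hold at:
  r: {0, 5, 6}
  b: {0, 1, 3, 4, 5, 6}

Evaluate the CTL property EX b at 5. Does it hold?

Yes

Sat(EX b) = {s : some successor in {0, 1, 3, 4, 5, 6}} = {1, 2, 3, 5, 6, 7}
5 ∈ Sat(EX b) = {1, 2, 3, 5, 6, 7}, so the formula holds at 5.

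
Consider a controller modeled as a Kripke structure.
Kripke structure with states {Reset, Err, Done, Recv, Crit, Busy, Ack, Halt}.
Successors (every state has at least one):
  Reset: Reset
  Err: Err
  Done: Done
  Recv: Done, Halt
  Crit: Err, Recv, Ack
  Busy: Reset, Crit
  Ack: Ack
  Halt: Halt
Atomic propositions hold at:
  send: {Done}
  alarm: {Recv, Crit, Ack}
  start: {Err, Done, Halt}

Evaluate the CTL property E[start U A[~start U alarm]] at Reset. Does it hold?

Sat(~start) = {Reset, Recv, Crit, Busy, Ack}
A[~start U alarm]: least fixpoint, start Z0 = Sat(alarm) = {Recv, Crit, Ack}, add states in Sat(~start) with every successor in Z. Already a fixed point.
Sat(A[~start U alarm]) = {Recv, Crit, Ack}
E[start U A[~start U alarm]]: least fixpoint, start Z0 = Sat(A[~start U alarm]) = {Recv, Crit, Ack}, add states in Sat(start) with some successor in Z. Already a fixed point.
Sat(E[start U A[~start U alarm]]) = {Recv, Crit, Ack}
Reset ∉ Sat(E[start U A[~start U alarm]]) = {Recv, Crit, Ack}, so the formula does not hold at Reset.

No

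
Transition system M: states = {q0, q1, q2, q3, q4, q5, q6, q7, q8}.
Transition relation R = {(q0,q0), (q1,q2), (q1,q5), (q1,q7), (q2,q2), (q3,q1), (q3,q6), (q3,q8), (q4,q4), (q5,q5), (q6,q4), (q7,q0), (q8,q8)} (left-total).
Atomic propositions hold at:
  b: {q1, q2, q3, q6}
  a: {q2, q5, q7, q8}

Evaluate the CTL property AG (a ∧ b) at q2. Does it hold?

Yes

Sat(a ∧ b) = {q2}
AG (a ∧ b): greatest fixpoint, start Z0 = {q2}, keep only states in Sat with every successor in Z. Already a fixed point.
Sat(AG (a ∧ b)) = {q2}
q2 ∈ Sat(AG (a ∧ b)) = {q2}, so the formula holds at q2.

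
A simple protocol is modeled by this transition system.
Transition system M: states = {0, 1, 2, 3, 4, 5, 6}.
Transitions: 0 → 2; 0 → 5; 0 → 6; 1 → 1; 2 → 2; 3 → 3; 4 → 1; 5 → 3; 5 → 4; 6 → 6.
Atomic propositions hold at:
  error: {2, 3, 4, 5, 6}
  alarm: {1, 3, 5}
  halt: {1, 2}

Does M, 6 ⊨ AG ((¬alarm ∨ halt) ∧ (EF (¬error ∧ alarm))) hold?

No

Sat(¬alarm) = {0, 2, 4, 6}
Sat(¬alarm ∨ halt) = {0, 1, 2, 4, 6}
Sat(¬error) = {0, 1}
Sat(¬error ∧ alarm) = {1}
EF (¬error ∧ alarm): least fixpoint, start Z0 = {1}, add states with some successor in Z. Z1 = {1, 4}; Z2 = {1, 4, 5}; Z3 = {0, 1, 4, 5}; fixed.
Sat(EF (¬error ∧ alarm)) = {0, 1, 4, 5}
Sat((¬alarm ∨ halt) ∧ (EF (¬error ∧ alarm))) = {0, 1, 4}
AG ((¬alarm ∨ halt) ∧ (EF (¬error ∧ alarm))): greatest fixpoint, start Z0 = {0, 1, 4}, keep only states in Sat with every successor in Z. Z1 = {1, 4}; fixed.
Sat(AG ((¬alarm ∨ halt) ∧ (EF (¬error ∧ alarm)))) = {1, 4}
6 ∉ Sat(AG ((¬alarm ∨ halt) ∧ (EF (¬error ∧ alarm)))) = {1, 4}, so the formula does not hold at 6.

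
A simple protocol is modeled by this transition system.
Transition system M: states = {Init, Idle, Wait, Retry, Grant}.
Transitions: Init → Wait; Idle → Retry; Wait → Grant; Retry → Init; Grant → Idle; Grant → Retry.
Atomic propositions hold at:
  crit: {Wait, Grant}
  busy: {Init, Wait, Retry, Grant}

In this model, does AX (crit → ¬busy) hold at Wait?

No

Sat(¬busy) = {Idle}
Sat(crit → ¬busy) = {Init, Idle, Retry}
Sat(AX (crit → ¬busy)) = {s : every successor in {Init, Idle, Retry}} = {Idle, Retry, Grant}
Wait ∉ Sat(AX (crit → ¬busy)) = {Idle, Retry, Grant}, so the formula does not hold at Wait.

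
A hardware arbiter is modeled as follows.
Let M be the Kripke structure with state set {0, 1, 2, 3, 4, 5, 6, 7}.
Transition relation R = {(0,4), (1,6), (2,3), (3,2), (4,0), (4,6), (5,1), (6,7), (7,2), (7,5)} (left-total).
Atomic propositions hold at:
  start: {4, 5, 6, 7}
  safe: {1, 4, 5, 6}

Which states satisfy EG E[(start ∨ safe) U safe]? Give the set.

{1, 4, 5, 6, 7}

Sat(start ∨ safe) = {1, 4, 5, 6, 7}
E[(start ∨ safe) U safe]: least fixpoint, start Z0 = Sat(safe) = {1, 4, 5, 6}, add states in Sat(start ∨ safe) with some successor in Z. Z1 = {1, 4, 5, 6, 7}; fixed.
Sat(E[(start ∨ safe) U safe]) = {1, 4, 5, 6, 7}
EG E[(start ∨ safe) U safe]: greatest fixpoint, start Z0 = {1, 4, 5, 6, 7}, keep only states in Sat with some successor in Z. Already a fixed point.
Sat(EG E[(start ∨ safe) U safe]) = {1, 4, 5, 6, 7}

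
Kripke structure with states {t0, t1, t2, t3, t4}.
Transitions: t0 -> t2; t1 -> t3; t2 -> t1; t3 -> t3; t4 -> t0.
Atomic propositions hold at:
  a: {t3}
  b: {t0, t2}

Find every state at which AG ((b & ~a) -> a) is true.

{t1, t3}

Sat(~a) = {t0, t1, t2, t4}
Sat(b & ~a) = {t0, t2}
Sat((b & ~a) -> a) = {t1, t3, t4}
AG ((b & ~a) -> a): greatest fixpoint, start Z0 = {t1, t3, t4}, keep only states in Sat with every successor in Z. Z1 = {t1, t3}; fixed.
Sat(AG ((b & ~a) -> a)) = {t1, t3}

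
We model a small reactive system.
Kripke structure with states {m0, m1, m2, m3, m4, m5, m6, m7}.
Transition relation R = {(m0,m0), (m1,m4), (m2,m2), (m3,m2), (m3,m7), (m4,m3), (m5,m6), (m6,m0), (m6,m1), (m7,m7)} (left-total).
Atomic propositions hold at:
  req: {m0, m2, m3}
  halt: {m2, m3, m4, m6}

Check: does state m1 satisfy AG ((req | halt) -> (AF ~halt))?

Sat(req | halt) = {m0, m2, m3, m4, m6}
Sat(~halt) = {m0, m1, m5, m7}
AF ~halt: least fixpoint, start Z0 = {m0, m1, m5, m7}, add states with every successor in Z. Z1 = {m0, m1, m5, m6, m7}; fixed.
Sat(AF ~halt) = {m0, m1, m5, m6, m7}
Sat((req | halt) -> (AF ~halt)) = {m0, m1, m5, m6, m7}
AG ((req | halt) -> (AF ~halt)): greatest fixpoint, start Z0 = {m0, m1, m5, m6, m7}, keep only states in Sat with every successor in Z. Z1 = {m0, m5, m6, m7}; Z2 = {m0, m5, m7}; Z3 = {m0, m7}; fixed.
Sat(AG ((req | halt) -> (AF ~halt))) = {m0, m7}
m1 ∉ Sat(AG ((req | halt) -> (AF ~halt))) = {m0, m7}, so the formula does not hold at m1.

No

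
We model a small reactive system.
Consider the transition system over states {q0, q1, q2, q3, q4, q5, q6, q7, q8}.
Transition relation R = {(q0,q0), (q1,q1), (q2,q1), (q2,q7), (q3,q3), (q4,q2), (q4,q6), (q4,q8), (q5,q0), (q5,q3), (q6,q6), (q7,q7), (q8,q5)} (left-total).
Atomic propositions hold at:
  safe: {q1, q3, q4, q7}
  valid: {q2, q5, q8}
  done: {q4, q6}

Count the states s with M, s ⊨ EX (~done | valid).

Sat(~done) = {q0, q1, q2, q3, q5, q7, q8}
Sat(~done | valid) = {q0, q1, q2, q3, q5, q7, q8}
Sat(EX (~done | valid)) = {s : some successor in {q0, q1, q2, q3, q5, q7, q8}} = {q0, q1, q2, q3, q4, q5, q7, q8}
|Sat(EX (~done | valid))| = |{q0, q1, q2, q3, q4, q5, q7, q8}| = 8.

8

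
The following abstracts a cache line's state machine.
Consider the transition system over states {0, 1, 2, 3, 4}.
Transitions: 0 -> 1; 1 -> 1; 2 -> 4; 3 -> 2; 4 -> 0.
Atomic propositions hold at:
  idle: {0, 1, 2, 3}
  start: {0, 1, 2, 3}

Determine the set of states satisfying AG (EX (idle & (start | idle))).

{0, 1, 4}

Sat(start | idle) = {0, 1, 2, 3}
Sat(idle & (start | idle)) = {0, 1, 2, 3}
Sat(EX (idle & (start | idle))) = {s : some successor in {0, 1, 2, 3}} = {0, 1, 3, 4}
AG (EX (idle & (start | idle))): greatest fixpoint, start Z0 = {0, 1, 3, 4}, keep only states in Sat with every successor in Z. Z1 = {0, 1, 4}; fixed.
Sat(AG (EX (idle & (start | idle)))) = {0, 1, 4}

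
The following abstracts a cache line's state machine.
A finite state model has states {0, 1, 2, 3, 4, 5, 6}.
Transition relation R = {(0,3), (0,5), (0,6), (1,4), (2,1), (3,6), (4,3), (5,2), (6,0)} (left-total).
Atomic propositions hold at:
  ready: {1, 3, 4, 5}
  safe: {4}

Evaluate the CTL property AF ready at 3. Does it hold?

AF ready: least fixpoint, start Z0 = {1, 3, 4, 5}, add states with every successor in Z. Z1 = {1, 2, 3, 4, 5}; fixed.
Sat(AF ready) = {1, 2, 3, 4, 5}
3 ∈ Sat(AF ready) = {1, 2, 3, 4, 5}, so the formula holds at 3.

Yes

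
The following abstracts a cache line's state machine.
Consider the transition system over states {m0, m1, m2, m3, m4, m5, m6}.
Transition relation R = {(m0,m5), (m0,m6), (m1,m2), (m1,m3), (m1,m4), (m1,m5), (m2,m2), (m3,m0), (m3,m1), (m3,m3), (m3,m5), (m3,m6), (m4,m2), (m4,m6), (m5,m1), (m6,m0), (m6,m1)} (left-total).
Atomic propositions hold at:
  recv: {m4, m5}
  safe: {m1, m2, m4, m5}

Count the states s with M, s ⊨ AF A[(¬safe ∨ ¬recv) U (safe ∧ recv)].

Sat(¬safe) = {m0, m3, m6}
Sat(¬recv) = {m0, m1, m2, m3, m6}
Sat(¬safe ∨ ¬recv) = {m0, m1, m2, m3, m6}
Sat(safe ∧ recv) = {m4, m5}
A[(¬safe ∨ ¬recv) U (safe ∧ recv)]: least fixpoint, start Z0 = Sat((safe ∧ recv)) = {m4, m5}, add states in Sat(¬safe ∨ ¬recv) with every successor in Z. Already a fixed point.
Sat(A[(¬safe ∨ ¬recv) U (safe ∧ recv)]) = {m4, m5}
AF A[(¬safe ∨ ¬recv) U (safe ∧ recv)]: least fixpoint, start Z0 = {m4, m5}, add states with every successor in Z. Already a fixed point.
Sat(AF A[(¬safe ∨ ¬recv) U (safe ∧ recv)]) = {m4, m5}
|Sat(AF A[(¬safe ∨ ¬recv) U (safe ∧ recv)])| = |{m4, m5}| = 2.

2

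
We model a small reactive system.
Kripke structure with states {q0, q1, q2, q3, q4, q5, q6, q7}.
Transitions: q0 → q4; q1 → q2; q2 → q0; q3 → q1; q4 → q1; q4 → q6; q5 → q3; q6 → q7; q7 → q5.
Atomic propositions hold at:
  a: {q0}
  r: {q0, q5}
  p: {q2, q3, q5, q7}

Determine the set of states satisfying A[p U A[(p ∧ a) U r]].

{q0, q2, q5, q7}

Sat(p ∧ a) = ∅
A[(p ∧ a) U r]: least fixpoint, start Z0 = Sat(r) = {q0, q5}, add states in Sat(p ∧ a) with every successor in Z. Already a fixed point.
Sat(A[(p ∧ a) U r]) = {q0, q5}
A[p U A[(p ∧ a) U r]]: least fixpoint, start Z0 = Sat(A[(p ∧ a) U r]) = {q0, q5}, add states in Sat(p) with every successor in Z. Z1 = {q0, q2, q5, q7}; fixed.
Sat(A[p U A[(p ∧ a) U r]]) = {q0, q2, q5, q7}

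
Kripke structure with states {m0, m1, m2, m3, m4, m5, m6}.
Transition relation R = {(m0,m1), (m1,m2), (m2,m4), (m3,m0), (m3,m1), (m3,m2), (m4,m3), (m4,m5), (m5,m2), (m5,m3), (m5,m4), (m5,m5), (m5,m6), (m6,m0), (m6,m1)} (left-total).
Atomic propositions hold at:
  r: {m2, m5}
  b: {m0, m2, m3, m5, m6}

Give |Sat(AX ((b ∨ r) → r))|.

Sat(b ∨ r) = {m0, m2, m3, m5, m6}
Sat((b ∨ r) → r) = {m1, m2, m4, m5}
Sat(AX ((b ∨ r) → r)) = {s : every successor in {m1, m2, m4, m5}} = {m0, m1, m2}
|Sat(AX ((b ∨ r) → r))| = |{m0, m1, m2}| = 3.

3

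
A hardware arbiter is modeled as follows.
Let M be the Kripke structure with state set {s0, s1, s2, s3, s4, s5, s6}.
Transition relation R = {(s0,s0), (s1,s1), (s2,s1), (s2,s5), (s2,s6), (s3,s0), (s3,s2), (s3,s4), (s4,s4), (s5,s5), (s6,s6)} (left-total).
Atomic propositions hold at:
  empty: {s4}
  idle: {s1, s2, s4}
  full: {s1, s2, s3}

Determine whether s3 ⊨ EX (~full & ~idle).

Sat(~full) = {s0, s4, s5, s6}
Sat(~idle) = {s0, s3, s5, s6}
Sat(~full & ~idle) = {s0, s5, s6}
Sat(EX (~full & ~idle)) = {s : some successor in {s0, s5, s6}} = {s0, s2, s3, s5, s6}
s3 ∈ Sat(EX (~full & ~idle)) = {s0, s2, s3, s5, s6}, so the formula holds at s3.

Yes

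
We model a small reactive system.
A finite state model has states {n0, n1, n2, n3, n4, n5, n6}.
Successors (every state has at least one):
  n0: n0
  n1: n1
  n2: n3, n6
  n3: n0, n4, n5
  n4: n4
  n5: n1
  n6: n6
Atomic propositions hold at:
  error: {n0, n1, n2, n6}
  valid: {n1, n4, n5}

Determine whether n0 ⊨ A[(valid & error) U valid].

No

Sat(valid & error) = {n1}
A[(valid & error) U valid]: least fixpoint, start Z0 = Sat(valid) = {n1, n4, n5}, add states in Sat(valid & error) with every successor in Z. Already a fixed point.
Sat(A[(valid & error) U valid]) = {n1, n4, n5}
n0 ∉ Sat(A[(valid & error) U valid]) = {n1, n4, n5}, so the formula does not hold at n0.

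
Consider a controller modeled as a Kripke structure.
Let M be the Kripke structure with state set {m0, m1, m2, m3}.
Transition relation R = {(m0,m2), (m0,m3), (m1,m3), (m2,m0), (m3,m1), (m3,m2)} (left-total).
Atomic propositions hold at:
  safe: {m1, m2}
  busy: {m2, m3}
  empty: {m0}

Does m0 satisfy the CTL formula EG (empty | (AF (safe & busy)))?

Sat(safe & busy) = {m2}
AF (safe & busy): least fixpoint, start Z0 = {m2}, add states with every successor in Z. Already a fixed point.
Sat(AF (safe & busy)) = {m2}
Sat(empty | (AF (safe & busy))) = {m0, m2}
EG (empty | (AF (safe & busy))): greatest fixpoint, start Z0 = {m0, m2}, keep only states in Sat with some successor in Z. Already a fixed point.
Sat(EG (empty | (AF (safe & busy)))) = {m0, m2}
m0 ∈ Sat(EG (empty | (AF (safe & busy)))) = {m0, m2}, so the formula holds at m0.

Yes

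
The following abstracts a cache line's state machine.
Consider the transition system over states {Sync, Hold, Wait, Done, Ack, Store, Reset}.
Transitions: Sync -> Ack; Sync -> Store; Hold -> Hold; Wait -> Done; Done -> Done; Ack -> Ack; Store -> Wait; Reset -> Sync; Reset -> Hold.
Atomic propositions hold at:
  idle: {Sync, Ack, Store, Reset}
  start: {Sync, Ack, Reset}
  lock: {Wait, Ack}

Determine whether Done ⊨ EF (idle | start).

Sat(idle | start) = {Sync, Ack, Store, Reset}
EF (idle | start): least fixpoint, start Z0 = {Sync, Ack, Store, Reset}, add states with some successor in Z. Already a fixed point.
Sat(EF (idle | start)) = {Sync, Ack, Store, Reset}
Done ∉ Sat(EF (idle | start)) = {Sync, Ack, Store, Reset}, so the formula does not hold at Done.

No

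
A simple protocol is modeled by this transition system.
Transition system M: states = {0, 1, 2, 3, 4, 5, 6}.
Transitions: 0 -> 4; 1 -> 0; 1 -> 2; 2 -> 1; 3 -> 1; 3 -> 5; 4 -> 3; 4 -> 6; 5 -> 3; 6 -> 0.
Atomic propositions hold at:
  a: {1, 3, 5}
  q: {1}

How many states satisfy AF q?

2

AF q: least fixpoint, start Z0 = {1}, add states with every successor in Z. Z1 = {1, 2}; fixed.
Sat(AF q) = {1, 2}
|Sat(AF q)| = |{1, 2}| = 2.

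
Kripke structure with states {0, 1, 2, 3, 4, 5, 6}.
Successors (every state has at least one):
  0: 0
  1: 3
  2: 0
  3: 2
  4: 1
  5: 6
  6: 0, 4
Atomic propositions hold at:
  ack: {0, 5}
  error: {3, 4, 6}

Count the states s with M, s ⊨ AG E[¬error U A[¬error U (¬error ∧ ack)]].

2

Sat(¬error) = {0, 1, 2, 5}
Sat(¬error ∧ ack) = {0, 5}
A[¬error U (¬error ∧ ack)]: least fixpoint, start Z0 = Sat((¬error ∧ ack)) = {0, 5}, add states in Sat(¬error) with every successor in Z. Z1 = {0, 2, 5}; fixed.
Sat(A[¬error U (¬error ∧ ack)]) = {0, 2, 5}
E[¬error U A[¬error U (¬error ∧ ack)]]: least fixpoint, start Z0 = Sat(A[¬error U (¬error ∧ ack)]) = {0, 2, 5}, add states in Sat(¬error) with some successor in Z. Already a fixed point.
Sat(E[¬error U A[¬error U (¬error ∧ ack)]]) = {0, 2, 5}
AG E[¬error U A[¬error U (¬error ∧ ack)]]: greatest fixpoint, start Z0 = {0, 2, 5}, keep only states in Sat with every successor in Z. Z1 = {0, 2}; fixed.
Sat(AG E[¬error U A[¬error U (¬error ∧ ack)]]) = {0, 2}
|Sat(AG E[¬error U A[¬error U (¬error ∧ ack)]])| = |{0, 2}| = 2.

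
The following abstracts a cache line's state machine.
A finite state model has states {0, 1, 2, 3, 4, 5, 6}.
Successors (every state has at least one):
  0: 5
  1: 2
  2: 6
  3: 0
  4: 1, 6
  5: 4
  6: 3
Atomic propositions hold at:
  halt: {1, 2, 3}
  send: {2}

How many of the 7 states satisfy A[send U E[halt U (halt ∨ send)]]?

Sat(halt ∨ send) = {1, 2, 3}
E[halt U (halt ∨ send)]: least fixpoint, start Z0 = Sat((halt ∨ send)) = {1, 2, 3}, add states in Sat(halt) with some successor in Z. Already a fixed point.
Sat(E[halt U (halt ∨ send)]) = {1, 2, 3}
A[send U E[halt U (halt ∨ send)]]: least fixpoint, start Z0 = Sat(E[halt U (halt ∨ send)]) = {1, 2, 3}, add states in Sat(send) with every successor in Z. Already a fixed point.
Sat(A[send U E[halt U (halt ∨ send)]]) = {1, 2, 3}
|Sat(A[send U E[halt U (halt ∨ send)]])| = |{1, 2, 3}| = 3.

3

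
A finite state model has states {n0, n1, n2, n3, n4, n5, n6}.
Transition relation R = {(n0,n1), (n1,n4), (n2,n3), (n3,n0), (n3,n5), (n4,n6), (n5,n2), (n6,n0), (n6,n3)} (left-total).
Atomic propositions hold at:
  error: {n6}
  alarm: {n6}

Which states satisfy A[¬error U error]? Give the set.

{n0, n1, n4, n6}

Sat(¬error) = {n0, n1, n2, n3, n4, n5}
A[¬error U error]: least fixpoint, start Z0 = Sat(error) = {n6}, add states in Sat(¬error) with every successor in Z. Z1 = {n4, n6}; Z2 = {n1, n4, n6}; Z3 = {n0, n1, n4, n6}; fixed.
Sat(A[¬error U error]) = {n0, n1, n4, n6}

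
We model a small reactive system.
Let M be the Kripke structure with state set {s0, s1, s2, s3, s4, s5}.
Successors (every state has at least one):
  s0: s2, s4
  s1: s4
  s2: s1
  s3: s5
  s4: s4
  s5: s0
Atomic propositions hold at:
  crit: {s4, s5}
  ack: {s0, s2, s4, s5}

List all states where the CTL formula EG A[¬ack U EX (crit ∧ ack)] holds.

Sat(¬ack) = {s1, s3}
Sat(crit ∧ ack) = {s4, s5}
Sat(EX (crit ∧ ack)) = {s : some successor in {s4, s5}} = {s0, s1, s3, s4}
A[¬ack U EX (crit ∧ ack)]: least fixpoint, start Z0 = Sat(EX (crit ∧ ack)) = {s0, s1, s3, s4}, add states in Sat(¬ack) with every successor in Z. Already a fixed point.
Sat(A[¬ack U EX (crit ∧ ack)]) = {s0, s1, s3, s4}
EG A[¬ack U EX (crit ∧ ack)]: greatest fixpoint, start Z0 = {s0, s1, s3, s4}, keep only states in Sat with some successor in Z. Z1 = {s0, s1, s4}; fixed.
Sat(EG A[¬ack U EX (crit ∧ ack)]) = {s0, s1, s4}

{s0, s1, s4}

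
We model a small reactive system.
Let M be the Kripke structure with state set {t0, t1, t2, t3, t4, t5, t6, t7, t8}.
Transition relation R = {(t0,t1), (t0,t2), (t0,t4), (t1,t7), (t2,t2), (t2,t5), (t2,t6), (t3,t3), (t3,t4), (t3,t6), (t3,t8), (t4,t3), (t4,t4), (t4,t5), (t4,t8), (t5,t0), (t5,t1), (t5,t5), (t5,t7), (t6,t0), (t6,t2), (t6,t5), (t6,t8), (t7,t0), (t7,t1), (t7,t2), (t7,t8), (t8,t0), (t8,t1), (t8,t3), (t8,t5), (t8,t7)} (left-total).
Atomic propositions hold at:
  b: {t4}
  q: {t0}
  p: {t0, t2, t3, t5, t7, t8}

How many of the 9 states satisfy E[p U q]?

6

E[p U q]: least fixpoint, start Z0 = Sat(q) = {t0}, add states in Sat(p) with some successor in Z. Z1 = {t0, t5, t7, t8}; Z2 = {t0, t2, t3, t5, t7, t8}; fixed.
Sat(E[p U q]) = {t0, t2, t3, t5, t7, t8}
|Sat(E[p U q])| = |{t0, t2, t3, t5, t7, t8}| = 6.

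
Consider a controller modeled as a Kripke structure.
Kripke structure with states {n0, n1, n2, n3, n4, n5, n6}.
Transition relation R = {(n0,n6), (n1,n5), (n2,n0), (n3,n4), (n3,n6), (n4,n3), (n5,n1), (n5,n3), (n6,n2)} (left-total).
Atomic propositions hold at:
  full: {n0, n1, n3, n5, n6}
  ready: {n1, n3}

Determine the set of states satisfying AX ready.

Sat(AX ready) = {s : every successor in {n1, n3}} = {n4, n5}

{n4, n5}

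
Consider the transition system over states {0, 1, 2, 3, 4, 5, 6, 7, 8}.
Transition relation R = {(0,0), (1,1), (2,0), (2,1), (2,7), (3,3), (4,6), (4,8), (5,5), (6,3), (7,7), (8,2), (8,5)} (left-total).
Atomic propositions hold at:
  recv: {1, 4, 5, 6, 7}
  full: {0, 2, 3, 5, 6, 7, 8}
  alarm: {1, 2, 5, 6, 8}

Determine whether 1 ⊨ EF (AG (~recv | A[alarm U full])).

No

Sat(~recv) = {0, 2, 3, 8}
A[alarm U full]: least fixpoint, start Z0 = Sat(full) = {0, 2, 3, 5, 6, 7, 8}, add states in Sat(alarm) with every successor in Z. Already a fixed point.
Sat(A[alarm U full]) = {0, 2, 3, 5, 6, 7, 8}
Sat(~recv | A[alarm U full]) = {0, 2, 3, 5, 6, 7, 8}
AG (~recv | A[alarm U full]): greatest fixpoint, start Z0 = {0, 2, 3, 5, 6, 7, 8}, keep only states in Sat with every successor in Z. Z1 = {0, 3, 5, 6, 7, 8}; Z2 = {0, 3, 5, 6, 7}; fixed.
Sat(AG (~recv | A[alarm U full])) = {0, 3, 5, 6, 7}
EF (AG (~recv | A[alarm U full])): least fixpoint, start Z0 = {0, 3, 5, 6, 7}, add states with some successor in Z. Z1 = {0, 2, 3, 4, 5, 6, 7, 8}; fixed.
Sat(EF (AG (~recv | A[alarm U full]))) = {0, 2, 3, 4, 5, 6, 7, 8}
1 ∉ Sat(EF (AG (~recv | A[alarm U full]))) = {0, 2, 3, 4, 5, 6, 7, 8}, so the formula does not hold at 1.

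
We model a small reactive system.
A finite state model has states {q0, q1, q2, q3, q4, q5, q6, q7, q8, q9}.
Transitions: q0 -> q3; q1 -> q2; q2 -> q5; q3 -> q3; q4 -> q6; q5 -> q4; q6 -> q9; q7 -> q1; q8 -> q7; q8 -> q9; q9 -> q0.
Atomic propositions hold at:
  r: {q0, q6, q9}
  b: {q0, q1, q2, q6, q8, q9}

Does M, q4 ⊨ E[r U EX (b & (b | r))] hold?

Sat(b | r) = {q0, q1, q2, q6, q8, q9}
Sat(b & (b | r)) = {q0, q1, q2, q6, q8, q9}
Sat(EX (b & (b | r))) = {s : some successor in {q0, q1, q2, q6, q8, q9}} = {q1, q4, q6, q7, q8, q9}
E[r U EX (b & (b | r))]: least fixpoint, start Z0 = Sat(EX (b & (b | r))) = {q1, q4, q6, q7, q8, q9}, add states in Sat(r) with some successor in Z. Already a fixed point.
Sat(E[r U EX (b & (b | r))]) = {q1, q4, q6, q7, q8, q9}
q4 ∈ Sat(E[r U EX (b & (b | r))]) = {q1, q4, q6, q7, q8, q9}, so the formula holds at q4.

Yes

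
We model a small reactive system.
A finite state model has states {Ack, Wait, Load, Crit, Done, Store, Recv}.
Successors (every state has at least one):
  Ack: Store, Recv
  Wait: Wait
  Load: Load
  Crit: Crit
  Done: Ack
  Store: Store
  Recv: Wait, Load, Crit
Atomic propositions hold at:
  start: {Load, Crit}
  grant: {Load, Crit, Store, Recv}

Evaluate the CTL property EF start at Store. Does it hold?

No

EF start: least fixpoint, start Z0 = {Load, Crit}, add states with some successor in Z. Z1 = {Load, Crit, Recv}; Z2 = {Ack, Load, Crit, Recv}; Z3 = {Ack, Load, Crit, Done, Recv}; fixed.
Sat(EF start) = {Ack, Load, Crit, Done, Recv}
Store ∉ Sat(EF start) = {Ack, Load, Crit, Done, Recv}, so the formula does not hold at Store.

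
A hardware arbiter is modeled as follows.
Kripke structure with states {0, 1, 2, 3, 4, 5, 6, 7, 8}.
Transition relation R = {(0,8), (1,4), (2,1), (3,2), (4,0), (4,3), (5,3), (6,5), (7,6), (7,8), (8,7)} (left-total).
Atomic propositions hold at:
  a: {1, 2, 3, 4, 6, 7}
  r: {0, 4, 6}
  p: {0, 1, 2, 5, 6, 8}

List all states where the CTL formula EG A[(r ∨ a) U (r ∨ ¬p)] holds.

Sat(r ∨ a) = {0, 1, 2, 3, 4, 6, 7}
Sat(¬p) = {3, 4, 7}
Sat(r ∨ ¬p) = {0, 3, 4, 6, 7}
A[(r ∨ a) U (r ∨ ¬p)]: least fixpoint, start Z0 = Sat((r ∨ ¬p)) = {0, 3, 4, 6, 7}, add states in Sat(r ∨ a) with every successor in Z. Z1 = {0, 1, 3, 4, 6, 7}; Z2 = {0, 1, 2, 3, 4, 6, 7}; fixed.
Sat(A[(r ∨ a) U (r ∨ ¬p)]) = {0, 1, 2, 3, 4, 6, 7}
EG A[(r ∨ a) U (r ∨ ¬p)]: greatest fixpoint, start Z0 = {0, 1, 2, 3, 4, 6, 7}, keep only states in Sat with some successor in Z. Z1 = {1, 2, 3, 4, 7}; Z2 = {1, 2, 3, 4}; fixed.
Sat(EG A[(r ∨ a) U (r ∨ ¬p)]) = {1, 2, 3, 4}

{1, 2, 3, 4}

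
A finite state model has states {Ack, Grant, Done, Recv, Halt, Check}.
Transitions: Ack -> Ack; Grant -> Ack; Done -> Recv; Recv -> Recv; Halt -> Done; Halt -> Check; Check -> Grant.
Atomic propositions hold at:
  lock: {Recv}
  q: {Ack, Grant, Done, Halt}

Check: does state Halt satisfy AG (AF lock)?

No

AF lock: least fixpoint, start Z0 = {Recv}, add states with every successor in Z. Z1 = {Done, Recv}; fixed.
Sat(AF lock) = {Done, Recv}
AG (AF lock): greatest fixpoint, start Z0 = {Done, Recv}, keep only states in Sat with every successor in Z. Already a fixed point.
Sat(AG (AF lock)) = {Done, Recv}
Halt ∉ Sat(AG (AF lock)) = {Done, Recv}, so the formula does not hold at Halt.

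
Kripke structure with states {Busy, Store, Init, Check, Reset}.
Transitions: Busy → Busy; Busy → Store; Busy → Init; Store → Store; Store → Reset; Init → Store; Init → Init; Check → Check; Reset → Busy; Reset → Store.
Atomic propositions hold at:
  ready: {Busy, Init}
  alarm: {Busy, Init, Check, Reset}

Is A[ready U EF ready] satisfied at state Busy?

EF ready: least fixpoint, start Z0 = {Busy, Init}, add states with some successor in Z. Z1 = {Busy, Init, Reset}; Z2 = {Busy, Store, Init, Reset}; fixed.
Sat(EF ready) = {Busy, Store, Init, Reset}
A[ready U EF ready]: least fixpoint, start Z0 = Sat(EF ready) = {Busy, Store, Init, Reset}, add states in Sat(ready) with every successor in Z. Already a fixed point.
Sat(A[ready U EF ready]) = {Busy, Store, Init, Reset}
Busy ∈ Sat(A[ready U EF ready]) = {Busy, Store, Init, Reset}, so the formula holds at Busy.

Yes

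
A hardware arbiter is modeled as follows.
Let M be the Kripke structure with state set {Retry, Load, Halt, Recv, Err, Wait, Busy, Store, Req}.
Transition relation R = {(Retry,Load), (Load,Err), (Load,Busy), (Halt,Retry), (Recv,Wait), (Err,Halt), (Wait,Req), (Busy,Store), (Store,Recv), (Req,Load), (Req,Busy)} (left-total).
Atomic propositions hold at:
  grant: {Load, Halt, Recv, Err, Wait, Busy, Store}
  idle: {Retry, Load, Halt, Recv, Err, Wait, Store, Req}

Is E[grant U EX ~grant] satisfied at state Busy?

Sat(~grant) = {Retry, Req}
Sat(EX ~grant) = {s : some successor in {Retry, Req}} = {Halt, Wait}
E[grant U EX ~grant]: least fixpoint, start Z0 = Sat(EX ~grant) = {Halt, Wait}, add states in Sat(grant) with some successor in Z. Z1 = {Halt, Recv, Err, Wait}; Z2 = {Load, Halt, Recv, Err, Wait, Store}; Z3 = {Load, Halt, Recv, Err, Wait, Busy, Store}; fixed.
Sat(E[grant U EX ~grant]) = {Load, Halt, Recv, Err, Wait, Busy, Store}
Busy ∈ Sat(E[grant U EX ~grant]) = {Load, Halt, Recv, Err, Wait, Busy, Store}, so the formula holds at Busy.

Yes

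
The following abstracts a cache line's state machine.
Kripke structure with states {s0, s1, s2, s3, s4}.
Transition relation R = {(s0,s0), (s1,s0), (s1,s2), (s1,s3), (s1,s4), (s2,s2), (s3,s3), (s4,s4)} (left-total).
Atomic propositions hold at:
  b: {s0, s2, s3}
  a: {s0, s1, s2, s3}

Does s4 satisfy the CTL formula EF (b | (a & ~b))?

Sat(~b) = {s1, s4}
Sat(a & ~b) = {s1}
Sat(b | (a & ~b)) = {s0, s1, s2, s3}
EF (b | (a & ~b)): least fixpoint, start Z0 = {s0, s1, s2, s3}, add states with some successor in Z. Already a fixed point.
Sat(EF (b | (a & ~b))) = {s0, s1, s2, s3}
s4 ∉ Sat(EF (b | (a & ~b))) = {s0, s1, s2, s3}, so the formula does not hold at s4.

No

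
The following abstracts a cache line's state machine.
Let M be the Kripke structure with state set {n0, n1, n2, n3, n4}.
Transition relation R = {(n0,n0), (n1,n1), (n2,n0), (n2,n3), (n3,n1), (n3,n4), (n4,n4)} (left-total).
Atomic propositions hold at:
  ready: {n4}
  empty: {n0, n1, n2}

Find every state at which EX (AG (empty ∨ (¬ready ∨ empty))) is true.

Sat(¬ready) = {n0, n1, n2, n3}
Sat(¬ready ∨ empty) = {n0, n1, n2, n3}
Sat(empty ∨ (¬ready ∨ empty)) = {n0, n1, n2, n3}
AG (empty ∨ (¬ready ∨ empty)): greatest fixpoint, start Z0 = {n0, n1, n2, n3}, keep only states in Sat with every successor in Z. Z1 = {n0, n1, n2}; Z2 = {n0, n1}; fixed.
Sat(AG (empty ∨ (¬ready ∨ empty))) = {n0, n1}
Sat(EX (AG (empty ∨ (¬ready ∨ empty)))) = {s : some successor in {n0, n1}} = {n0, n1, n2, n3}

{n0, n1, n2, n3}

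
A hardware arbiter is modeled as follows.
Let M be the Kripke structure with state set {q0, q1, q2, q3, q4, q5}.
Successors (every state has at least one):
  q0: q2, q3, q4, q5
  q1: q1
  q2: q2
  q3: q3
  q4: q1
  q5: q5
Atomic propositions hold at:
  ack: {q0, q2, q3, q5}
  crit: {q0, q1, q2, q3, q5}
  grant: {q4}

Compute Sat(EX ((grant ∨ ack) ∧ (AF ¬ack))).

{q0}

Sat(grant ∨ ack) = {q0, q2, q3, q4, q5}
Sat(¬ack) = {q1, q4}
AF ¬ack: least fixpoint, start Z0 = {q1, q4}, add states with every successor in Z. Already a fixed point.
Sat(AF ¬ack) = {q1, q4}
Sat((grant ∨ ack) ∧ (AF ¬ack)) = {q4}
Sat(EX ((grant ∨ ack) ∧ (AF ¬ack))) = {s : some successor in {q4}} = {q0}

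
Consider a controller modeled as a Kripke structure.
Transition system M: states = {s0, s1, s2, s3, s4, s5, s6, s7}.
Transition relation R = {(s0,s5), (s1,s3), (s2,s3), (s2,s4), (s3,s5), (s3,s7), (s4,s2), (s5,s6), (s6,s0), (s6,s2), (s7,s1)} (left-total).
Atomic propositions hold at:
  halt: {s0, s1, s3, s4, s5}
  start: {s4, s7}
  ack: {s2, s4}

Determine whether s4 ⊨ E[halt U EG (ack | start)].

Yes

Sat(ack | start) = {s2, s4, s7}
EG (ack | start): greatest fixpoint, start Z0 = {s2, s4, s7}, keep only states in Sat with some successor in Z. Z1 = {s2, s4}; fixed.
Sat(EG (ack | start)) = {s2, s4}
E[halt U EG (ack | start)]: least fixpoint, start Z0 = Sat(EG (ack | start)) = {s2, s4}, add states in Sat(halt) with some successor in Z. Already a fixed point.
Sat(E[halt U EG (ack | start)]) = {s2, s4}
s4 ∈ Sat(E[halt U EG (ack | start)]) = {s2, s4}, so the formula holds at s4.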